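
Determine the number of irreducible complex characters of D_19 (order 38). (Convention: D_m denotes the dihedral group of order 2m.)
11

Explanation: The number of irreducible complex representations of a finite group equals its number of conjugacy classes. D_19 has 11 conjugacy classes ((n+3)/2 for n odd), so D_19 (order 38) has exactly 11 irreducible complex representations.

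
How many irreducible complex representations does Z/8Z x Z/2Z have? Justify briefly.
16

Working: The number of irreducible complex representations of a finite group equals its number of conjugacy classes. Z/8Z x Z/2Z is abelian of order 16, so every element is its own conjugacy class: 16 classes, so Z/8Z x Z/2Z (order 16) has exactly 16 irreducible complex representations.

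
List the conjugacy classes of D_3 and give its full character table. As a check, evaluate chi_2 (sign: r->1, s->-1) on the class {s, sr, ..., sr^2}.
Conjugacy classes: {e} of size 1, {r^1, r^2} of size 2, {s, sr, ..., sr^2} of size 3.
Character table:
  irrep \ class              {e} (size 1)  {r^1, r^2} (size 2)  {s, sr, ..., sr^2} (size 3)
  chi_1 (triv)               1             1                    1                          
  chi_2 (sign: r->1, s->-1)  1             1                    -1                         
  chi_3 (2d, j=1)            2             -1                   0                          

Spot check: chi_2 (sign: r->1, s->-1) on {s, sr, ..., sr^2} = -1.

D_3 has order 2*3 = 6 with 3 conjugacy classes, hence 3 irreducibles. Sum of squared dims 1 + 1 + 4 = 6 = |G|. Linear characters come from the abelianisation; the 2-dimensional irreps have character r^k -> 2*cos(2*pi*j*k/3), reflections -> 0.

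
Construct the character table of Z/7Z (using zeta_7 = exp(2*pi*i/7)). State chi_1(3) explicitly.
Character table of Z/7Z (irreps indexed chi_0,...,chi_6 with chi_k(m) = zeta_7^(k*m), zeta_7 = exp(2*pi*i/7)):
  irrep \ class  {0} (size 1)  {1} (size 1)    {2} (size 1)    {3} (size 1)    {4} (size 1)    {5} (size 1)    {6} (size 1)  
  chi_0          1             1               1               1               1               1               1             
  chi_1          1             exp(2*I*pi/7)   exp(4*I*pi/7)   exp(6*I*pi/7)   exp(-6*I*pi/7)  exp(-4*I*pi/7)  exp(-2*I*pi/7)
  chi_2          1             exp(4*I*pi/7)   exp(-6*I*pi/7)  exp(-2*I*pi/7)  exp(2*I*pi/7)   exp(6*I*pi/7)   exp(-4*I*pi/7)
  chi_3          1             exp(6*I*pi/7)   exp(-2*I*pi/7)  exp(4*I*pi/7)   exp(-4*I*pi/7)  exp(2*I*pi/7)   exp(-6*I*pi/7)
  chi_4          1             exp(-6*I*pi/7)  exp(2*I*pi/7)   exp(-4*I*pi/7)  exp(4*I*pi/7)   exp(-2*I*pi/7)  exp(6*I*pi/7) 
  chi_5          1             exp(-4*I*pi/7)  exp(6*I*pi/7)   exp(2*I*pi/7)   exp(-2*I*pi/7)  exp(-6*I*pi/7)  exp(4*I*pi/7) 
  chi_6          1             exp(-2*I*pi/7)  exp(-4*I*pi/7)  exp(-6*I*pi/7)  exp(6*I*pi/7)   exp(4*I*pi/7)   exp(2*I*pi/7) 

Spot check: chi_1(3) = zeta_7^(1*3) = zeta_7^3 = exp(6*I*pi/7).

Derivation: Z/7Z is abelian, so all 7 irreducible complex representations are 1-dimensional. They are given by chi_k(m) = zeta_7^(k*m) for k = 0,...,6. Row orthogonality: sum_m chi_k(m) conj(chi_l(m)) = 7 * [k = l].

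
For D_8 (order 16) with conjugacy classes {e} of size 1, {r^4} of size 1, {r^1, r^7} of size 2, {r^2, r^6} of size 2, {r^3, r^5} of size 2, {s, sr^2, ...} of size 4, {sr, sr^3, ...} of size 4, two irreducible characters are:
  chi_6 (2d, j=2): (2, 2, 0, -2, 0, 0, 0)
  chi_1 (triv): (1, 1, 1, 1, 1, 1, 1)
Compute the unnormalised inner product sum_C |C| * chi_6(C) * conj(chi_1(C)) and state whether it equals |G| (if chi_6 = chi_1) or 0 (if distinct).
Sum = 0; so <chi_6, chi_1> = 0 (distinct irreducibles are orthogonal).

Why: Compute term by term over conjugacy classes (|C| * chi_6(C) * conj(chi_1(C))):
  1*(2)*conj(1) + 1*(2)*conj(1) + 2*(0)*conj(1) + 2*(-2)*conj(1) + 2*(0)*conj(1) + 4*(0)*conj(1) + 4*(0)*conj(1)
  = (2) + (2) + (0) + (-4) + (0) + (0) + (0)
  = 0.
Dividing by |G| = 16 gives 0/16 = 0, matching the row-orthogonality relation <chi_6, chi_1> = [chi_6 = chi_1].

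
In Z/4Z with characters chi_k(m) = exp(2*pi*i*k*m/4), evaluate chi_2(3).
chi_2(3) = zeta_4^6 = -1

Explanation: chi_2(3) = zeta_4^(2*3) = zeta_4^6. Since zeta_4^4 = 1, this equals zeta_4^2 = exp(2*pi*i*2/4) = -1.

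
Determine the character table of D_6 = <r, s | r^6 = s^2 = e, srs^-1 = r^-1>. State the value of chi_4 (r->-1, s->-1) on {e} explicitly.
Conjugacy classes: {e} of size 1, {r^3} of size 1, {r^1, r^5} of size 2, {r^2, r^4} of size 2, {s, sr^2, ...} of size 3, {sr, sr^3, ...} of size 3.
Character table:
  irrep \ class              {e} (size 1)  {r^3} (size 1)  {r^1, r^5} (size 2)  {r^2, r^4} (size 2)  {s, sr^2, ...} (size 3)  {sr, sr^3, ...} (size 3)
  chi_1 (triv)               1             1               1                    1                    1                        1                       
  chi_2 (sign: r->1, s->-1)  1             1               1                    1                    -1                       -1                      
  chi_3 (r->-1, s->1)        1             -1              -1                   1                    1                        -1                      
  chi_4 (r->-1, s->-1)       1             -1              -1                   1                    -1                       1                       
  chi_5 (2d, j=1)            2             -2              1                    -1                   0                        0                       
  chi_6 (2d, j=2)            2             2               -1                   -1                   0                        0                       

Spot check: chi_4 (r->-1, s->-1) on {e} = 1.

Why: D_6 has order 2*6 = 12 with 6 conjugacy classes, hence 6 irreducibles. Sum of squared dims 1 + 1 + 1 + 1 + 4 + 4 = 12 = |G|. Linear characters come from the abelianisation; the 2-dimensional irreps have character r^k -> 2*cos(2*pi*j*k/6), reflections -> 0.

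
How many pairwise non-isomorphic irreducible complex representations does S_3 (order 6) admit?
3

Why: The number of irreducible complex representations of a finite group equals its number of conjugacy classes. Conjugacy classes in S_3 correspond to cycle types, i.e. partitions of 3; there are p(3) = 3 of them, so S_3 (order 6) has exactly 3 irreducible complex representations.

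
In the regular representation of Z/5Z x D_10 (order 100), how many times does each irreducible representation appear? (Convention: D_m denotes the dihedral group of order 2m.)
Each irreducible V_i of dimension d_i appears with multiplicity d_i, i.e. rho_reg = (direct sum over all irreducibles V_i) d_i V_i. The irreducible dimensions for Z/5Z x D_10 are 1, 1, 1, 1, 1, 1, 1, 1, 1, 1, 1, 1, 1, 1, 1, 1, 1, 1, 1, 1, 2, 2, 2, 2, 2, 2, 2, 2, 2, 2, 2, 2, 2, 2, 2, 2, 2, 2, 2, 2: 20 irreducibles of dimension 1, each with multiplicity 1; 20 irreducibles of dimension 2, each with multiplicity 2. Total dimension 20*1*1 + 20*2*2 = 100 = |G|.

Reasoning: General theorem: in the regular representation of a finite group G, each irreducible appears with multiplicity equal to its dimension. Check: dim(rho_reg) = sum d_i^2 = 1 + 1 + 1 + 1 + 1 + 1 + 1 + 1 + 1 + 1 + 1 + 1 + 1 + 1 + 1 + 1 + 1 + 1 + 1 + 1 + 4 + 4 + 4 + 4 + 4 + 4 + 4 + 4 + 4 + 4 + 4 + 4 + 4 + 4 + 4 + 4 + 4 + 4 + 4 + 4 = 100 = |G|.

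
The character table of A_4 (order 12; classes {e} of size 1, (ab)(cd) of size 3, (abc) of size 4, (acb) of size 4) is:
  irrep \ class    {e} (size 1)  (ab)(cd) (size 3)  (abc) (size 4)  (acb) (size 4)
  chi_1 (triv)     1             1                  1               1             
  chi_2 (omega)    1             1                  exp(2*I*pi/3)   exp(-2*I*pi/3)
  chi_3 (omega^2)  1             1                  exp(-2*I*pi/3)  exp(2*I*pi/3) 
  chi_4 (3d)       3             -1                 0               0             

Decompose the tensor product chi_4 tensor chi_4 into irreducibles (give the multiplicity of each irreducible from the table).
chi_4 tensor chi_4 = chi_1 + chi_2 + chi_3 + 2*chi_4 (all other irreducibles have multiplicity 0).

Reasoning: The character of a tensor product is the pointwise product (chi_4 * chi_4)(C) = chi_4(C) * chi_4(C):
  {e}: (3)*(3), (ab)(cd): (-1)*(-1), (abc): (0)*(0), (acb): (0)*(0)
so (chi_4 * chi_4) takes values
  {e} -> 9, (ab)(cd) -> 1, (abc) -> 0, (acb) -> 0.
Now take the inner product of this character with each irreducible chi from the table, <chi_4*chi_4, chi> = (1/12) sum_C |C| (chi_4*chi_4)(C) conj(chi(C)):
  <chi_4*chi_4, chi_1> = (1/12)[1*(9)*conj(1) + 3*(1)*conj(1) + 4*(0)*conj(1) + 4*(0)*conj(1)]
      = (1/12)[(9) + (3) + (0) + (0)] = 12/12 = 1
  <chi_4*chi_4, chi_2> = (1/12)[1*(9)*conj(1) + 3*(1)*conj(1) + 4*(0)*conj(exp(2*I*pi/3)) + 4*(0)*conj(exp(-2*I*pi/3))]
      = (1/12)[(9) + (3) + (0) + (0)] = 12/12 = 1
  <chi_4*chi_4, chi_3> = (1/12)[1*(9)*conj(1) + 3*(1)*conj(1) + 4*(0)*conj(exp(-2*I*pi/3)) + 4*(0)*conj(exp(2*I*pi/3))]
      = (1/12)[(9) + (3) + (0) + (0)] = 12/12 = 1
  <chi_4*chi_4, chi_4> = (1/12)[1*(9)*conj(3) + 3*(1)*conj(-1) + 4*(0)*conj(0) + 4*(0)*conj(0)]
      = (1/12)[(27) + (-3) + (0) + (0)] = 24/12 = 2
(Exp terms are combined using exp(i*s)*conj(exp(i*t)) = exp(i*(s-t)), and sums of them are collapsed using the identity that for every m > 1 the m distinct m-th roots of unity sum to 0, e.g. 1 + exp(2*I*pi/3) + exp(-2*I*pi/3) = 0.)
Hence the multiplicities are chi_1: 1, chi_2: 1, chi_3: 1, chi_4: 2. Dimension check: dim(chi_4)*dim(chi_4) = 3*3 = 9 and sum (mult * dim) = 1*1 + 1*1 + 1*1 + 2*3 = 9.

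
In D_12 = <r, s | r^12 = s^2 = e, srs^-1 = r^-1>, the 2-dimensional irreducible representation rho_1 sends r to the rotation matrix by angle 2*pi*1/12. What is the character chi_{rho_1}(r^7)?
chi_{rho_1}(r^7) = 2*cos(2*pi*1*7/12) = -sqrt(3)

Reasoning: rho_1(r^7) is rotation by angle 2*pi*1*7/12, whose trace is 2*cos(2*pi*1*7/12) = -sqrt(3).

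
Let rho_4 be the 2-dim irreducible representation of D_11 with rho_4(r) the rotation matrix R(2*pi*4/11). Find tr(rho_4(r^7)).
chi_{rho_4}(r^7) = 2*cos(2*pi*4*7/11) = -2*cos(pi/11)

Solution. rho_4(r^7) is rotation by angle 2*pi*4*7/11, whose trace is 2*cos(2*pi*4*7/11) = -2*cos(pi/11).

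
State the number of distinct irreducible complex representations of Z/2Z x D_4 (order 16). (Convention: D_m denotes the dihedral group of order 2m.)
10

Why: The number of irreducible complex representations of a finite group equals its number of conjugacy classes. For a direct product, #classes(G x H) = #classes(G) * #classes(H). Z/2Z has 2 classes (abelian), D_4 has 5 classes, so 2 * 5 = 10, so Z/2Z x D_4 (order 16) has exactly 10 irreducible complex representations.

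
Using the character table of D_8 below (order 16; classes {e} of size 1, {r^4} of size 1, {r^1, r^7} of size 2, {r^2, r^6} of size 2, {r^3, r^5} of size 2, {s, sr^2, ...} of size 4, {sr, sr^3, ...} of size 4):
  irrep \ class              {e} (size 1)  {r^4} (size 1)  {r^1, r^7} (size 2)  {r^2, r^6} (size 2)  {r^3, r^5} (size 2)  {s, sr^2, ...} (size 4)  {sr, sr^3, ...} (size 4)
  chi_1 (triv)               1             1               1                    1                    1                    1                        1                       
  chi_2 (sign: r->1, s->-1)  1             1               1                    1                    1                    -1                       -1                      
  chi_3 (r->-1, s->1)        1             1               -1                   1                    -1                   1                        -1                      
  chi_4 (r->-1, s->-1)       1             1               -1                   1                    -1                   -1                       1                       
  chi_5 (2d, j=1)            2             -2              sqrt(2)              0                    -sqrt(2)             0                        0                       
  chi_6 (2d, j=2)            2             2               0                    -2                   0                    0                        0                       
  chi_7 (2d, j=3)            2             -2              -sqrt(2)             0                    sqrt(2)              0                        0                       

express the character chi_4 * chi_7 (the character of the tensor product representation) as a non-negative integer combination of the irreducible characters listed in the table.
chi_4 tensor chi_7 = chi_5 (all other irreducibles have multiplicity 0).

Proof sketch: The character of a tensor product is the pointwise product (chi_4 * chi_7)(C) = chi_4(C) * chi_7(C):
  {e}: (1)*(2), {r^4}: (1)*(-2), {r^1, r^7}: (-1)*(-sqrt(2)), {r^2, r^6}: (1)*(0), {r^3, r^5}: (-1)*(sqrt(2)), {s, sr^2, ...}: (-1)*(0), {sr, sr^3, ...}: (1)*(0)
so (chi_4 * chi_7) takes values
  {e} -> 2, {r^4} -> -2, {r^1, r^7} -> sqrt(2), {r^2, r^6} -> 0, {r^3, r^5} -> -sqrt(2), {s, sr^2, ...} -> 0, {sr, sr^3, ...} -> 0.
Now take the inner product of this character with each irreducible chi from the table, <chi_4*chi_7, chi> = (1/16) sum_C |C| (chi_4*chi_7)(C) conj(chi(C)):
  <chi_4*chi_7, chi_1> = (1/16)[1*(2)*conj(1) + 1*(-2)*conj(1) + 2*(sqrt(2))*conj(1) + 2*(0)*conj(1) + 2*(-sqrt(2))*conj(1) + 4*(0)*conj(1) + 4*(0)*conj(1)]
      = (1/16)[(2) + (-2) + (2*sqrt(2)) + (0) + (-2*sqrt(2)) + (0) + (0)] = 0/16 = 0
  <chi_4*chi_7, chi_2> = (1/16)[1*(2)*conj(1) + 1*(-2)*conj(1) + 2*(sqrt(2))*conj(1) + 2*(0)*conj(1) + 2*(-sqrt(2))*conj(1) + 4*(0)*conj(-1) + 4*(0)*conj(-1)]
      = (1/16)[(2) + (-2) + (2*sqrt(2)) + (0) + (-2*sqrt(2)) + (0) + (0)] = 0/16 = 0
  <chi_4*chi_7, chi_3> = (1/16)[1*(2)*conj(1) + 1*(-2)*conj(1) + 2*(sqrt(2))*conj(-1) + 2*(0)*conj(1) + 2*(-sqrt(2))*conj(-1) + 4*(0)*conj(1) + 4*(0)*conj(-1)]
      = (1/16)[(2) + (-2) + (-2*sqrt(2)) + (0) + (2*sqrt(2)) + (0) + (0)] = 0/16 = 0
  <chi_4*chi_7, chi_4> = (1/16)[1*(2)*conj(1) + 1*(-2)*conj(1) + 2*(sqrt(2))*conj(-1) + 2*(0)*conj(1) + 2*(-sqrt(2))*conj(-1) + 4*(0)*conj(-1) + 4*(0)*conj(1)]
      = (1/16)[(2) + (-2) + (-2*sqrt(2)) + (0) + (2*sqrt(2)) + (0) + (0)] = 0/16 = 0
  <chi_4*chi_7, chi_5> = (1/16)[1*(2)*conj(2) + 1*(-2)*conj(-2) + 2*(sqrt(2))*conj(sqrt(2)) + 2*(0)*conj(0) + 2*(-sqrt(2))*conj(-sqrt(2)) + 4*(0)*conj(0) + 4*(0)*conj(0)]
      = (1/16)[(4) + (4) + (4) + (0) + (4) + (0) + (0)] = 16/16 = 1
  <chi_4*chi_7, chi_6> = (1/16)[1*(2)*conj(2) + 1*(-2)*conj(2) + 2*(sqrt(2))*conj(0) + 2*(0)*conj(-2) + 2*(-sqrt(2))*conj(0) + 4*(0)*conj(0) + 4*(0)*conj(0)]
      = (1/16)[(4) + (-4) + (0) + (0) + (0) + (0) + (0)] = 0/16 = 0
  <chi_4*chi_7, chi_7> = (1/16)[1*(2)*conj(2) + 1*(-2)*conj(-2) + 2*(sqrt(2))*conj(-sqrt(2)) + 2*(0)*conj(0) + 2*(-sqrt(2))*conj(sqrt(2)) + 4*(0)*conj(0) + 4*(0)*conj(0)]
      = (1/16)[(4) + (4) + (-4) + (0) + (-4) + (0) + (0)] = 0/16 = 0
Hence the multiplicities are chi_5: 1. Dimension check: dim(chi_4)*dim(chi_7) = 1*2 = 2 and sum (mult * dim) = 1*2 = 2.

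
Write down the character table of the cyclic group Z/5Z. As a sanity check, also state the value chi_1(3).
Character table of Z/5Z (irreps indexed chi_0,...,chi_4 with chi_k(m) = zeta_5^(k*m), zeta_5 = exp(2*pi*i/5)):
  irrep \ class  {0} (size 1)  {1} (size 1)    {2} (size 1)    {3} (size 1)    {4} (size 1)  
  chi_0          1             1               1               1               1             
  chi_1          1             exp(2*I*pi/5)   exp(4*I*pi/5)   exp(-4*I*pi/5)  exp(-2*I*pi/5)
  chi_2          1             exp(4*I*pi/5)   exp(-2*I*pi/5)  exp(2*I*pi/5)   exp(-4*I*pi/5)
  chi_3          1             exp(-4*I*pi/5)  exp(2*I*pi/5)   exp(-2*I*pi/5)  exp(4*I*pi/5) 
  chi_4          1             exp(-2*I*pi/5)  exp(-4*I*pi/5)  exp(4*I*pi/5)   exp(2*I*pi/5) 

Spot check: chi_1(3) = zeta_5^(1*3) = zeta_5^3 = exp(-4*I*pi/5).

Solution. Z/5Z is abelian, so all 5 irreducible complex representations are 1-dimensional. They are given by chi_k(m) = zeta_5^(k*m) for k = 0,...,4. Row orthogonality: sum_m chi_k(m) conj(chi_l(m)) = 5 * [k = l].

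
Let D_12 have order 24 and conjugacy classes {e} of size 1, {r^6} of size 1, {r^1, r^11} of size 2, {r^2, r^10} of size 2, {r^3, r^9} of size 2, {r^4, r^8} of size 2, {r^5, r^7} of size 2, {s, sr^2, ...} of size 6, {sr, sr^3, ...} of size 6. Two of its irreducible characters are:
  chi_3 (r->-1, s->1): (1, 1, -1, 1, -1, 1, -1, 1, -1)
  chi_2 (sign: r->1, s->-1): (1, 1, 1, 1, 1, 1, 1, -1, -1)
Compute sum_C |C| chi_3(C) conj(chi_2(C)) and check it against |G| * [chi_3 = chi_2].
Sum = 0; so <chi_3, chi_2> = 0 (distinct irreducibles are orthogonal).

Solution. Compute term by term over conjugacy classes (|C| * chi_3(C) * conj(chi_2(C))):
  1*(1)*conj(1) + 1*(1)*conj(1) + 2*(-1)*conj(1) + 2*(1)*conj(1) + 2*(-1)*conj(1) + 2*(1)*conj(1) + 2*(-1)*conj(1) + 6*(1)*conj(-1) + 6*(-1)*conj(-1)
  = (1) + (1) + (-2) + (2) + (-2) + (2) + (-2) + (-6) + (6)
  = 0.
Dividing by |G| = 24 gives 0/24 = 0, matching the row-orthogonality relation <chi_3, chi_2> = [chi_3 = chi_2].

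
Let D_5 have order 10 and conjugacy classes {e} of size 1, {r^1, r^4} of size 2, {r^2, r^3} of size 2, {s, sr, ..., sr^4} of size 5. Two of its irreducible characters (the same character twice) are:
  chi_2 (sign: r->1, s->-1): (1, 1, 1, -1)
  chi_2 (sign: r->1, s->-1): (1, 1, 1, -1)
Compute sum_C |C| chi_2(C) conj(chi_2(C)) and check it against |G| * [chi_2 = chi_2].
Sum = 10 = |G| = 10; so <chi_2, chi_2> = 1 (norm-1 confirms irreducibility).

Details: Compute term by term over conjugacy classes (|C| * chi_2(C) * conj(chi_2(C))):
  1*(1)*conj(1) + 2*(1)*conj(1) + 2*(1)*conj(1) + 5*(-1)*conj(-1)
  = (1) + (2) + (2) + (5)
  = 10.
Dividing by |G| = 10 gives 10/10 = 1, matching the row-orthogonality relation <chi_2, chi_2> = [chi_2 = chi_2].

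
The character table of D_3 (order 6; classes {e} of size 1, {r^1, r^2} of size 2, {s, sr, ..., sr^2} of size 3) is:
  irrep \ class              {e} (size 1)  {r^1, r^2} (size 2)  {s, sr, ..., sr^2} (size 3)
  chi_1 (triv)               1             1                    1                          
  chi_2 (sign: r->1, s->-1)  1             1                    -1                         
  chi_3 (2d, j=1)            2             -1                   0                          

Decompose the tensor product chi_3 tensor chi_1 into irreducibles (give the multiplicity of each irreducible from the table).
chi_3 tensor chi_1 = chi_3 (all other irreducibles have multiplicity 0).

Solution. The character of a tensor product is the pointwise product (chi_3 * chi_1)(C) = chi_3(C) * chi_1(C):
  {e}: (2)*(1), {r^1, r^2}: (-1)*(1), {s, sr, ..., sr^2}: (0)*(1)
so (chi_3 * chi_1) takes values
  {e} -> 2, {r^1, r^2} -> -1, {s, sr, ..., sr^2} -> 0.
Now take the inner product of this character with each irreducible chi from the table, <chi_3*chi_1, chi> = (1/6) sum_C |C| (chi_3*chi_1)(C) conj(chi(C)):
  <chi_3*chi_1, chi_1> = (1/6)[1*(2)*conj(1) + 2*(-1)*conj(1) + 3*(0)*conj(1)]
      = (1/6)[(2) + (-2) + (0)] = 0/6 = 0
  <chi_3*chi_1, chi_2> = (1/6)[1*(2)*conj(1) + 2*(-1)*conj(1) + 3*(0)*conj(-1)]
      = (1/6)[(2) + (-2) + (0)] = 0/6 = 0
  <chi_3*chi_1, chi_3> = (1/6)[1*(2)*conj(2) + 2*(-1)*conj(-1) + 3*(0)*conj(0)]
      = (1/6)[(4) + (2) + (0)] = 6/6 = 1
Hence the multiplicities are chi_3: 1. Dimension check: dim(chi_3)*dim(chi_1) = 2*1 = 2 and sum (mult * dim) = 1*2 = 2.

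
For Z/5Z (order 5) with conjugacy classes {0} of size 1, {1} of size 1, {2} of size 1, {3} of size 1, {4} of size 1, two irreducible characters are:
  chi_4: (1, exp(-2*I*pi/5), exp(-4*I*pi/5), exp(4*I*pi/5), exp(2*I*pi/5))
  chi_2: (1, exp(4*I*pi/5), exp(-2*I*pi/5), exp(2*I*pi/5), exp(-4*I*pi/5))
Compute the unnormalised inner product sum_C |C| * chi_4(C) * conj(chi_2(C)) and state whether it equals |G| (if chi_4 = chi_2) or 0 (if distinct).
Sum = 0; so <chi_4, chi_2> = 0 (distinct irreducibles are orthogonal).

Reasoning: Compute term by term over conjugacy classes (|C| * chi_4(C) * conj(chi_2(C))):
  1*(1)*conj(1) + 1*(exp(-2*I*pi/5))*conj(exp(4*I*pi/5)) + 1*(exp(-4*I*pi/5))*conj(exp(-2*I*pi/5)) + 1*(exp(4*I*pi/5))*conj(exp(2*I*pi/5)) + 1*(exp(2*I*pi/5))*conj(exp(-4*I*pi/5))
  = (1) + (exp(4*I*pi/5)) + (exp(-2*I*pi/5)) + (exp(2*I*pi/5)) + (exp(-4*I*pi/5))
  = 0.
(Exp terms are combined using exp(i*s)*conj(exp(i*t)) = exp(i*(s-t)), and sums of them are collapsed using the identity that for every m > 1 the m distinct m-th roots of unity sum to 0, e.g. 1 + exp(2*I*pi/3) + exp(-2*I*pi/3) = 0.)
Dividing by |G| = 5 gives 0/5 = 0, matching the row-orthogonality relation <chi_4, chi_2> = [chi_4 = chi_2].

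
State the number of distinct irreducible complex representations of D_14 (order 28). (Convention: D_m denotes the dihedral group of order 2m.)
10

Details: The number of irreducible complex representations of a finite group equals its number of conjugacy classes. D_14 has 10 conjugacy classes (n/2 + 3 for n even), so D_14 (order 28) has exactly 10 irreducible complex representations.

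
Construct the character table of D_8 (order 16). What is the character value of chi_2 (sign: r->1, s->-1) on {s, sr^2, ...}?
Conjugacy classes: {e} of size 1, {r^4} of size 1, {r^1, r^7} of size 2, {r^2, r^6} of size 2, {r^3, r^5} of size 2, {s, sr^2, ...} of size 4, {sr, sr^3, ...} of size 4.
Character table:
  irrep \ class              {e} (size 1)  {r^4} (size 1)  {r^1, r^7} (size 2)  {r^2, r^6} (size 2)  {r^3, r^5} (size 2)  {s, sr^2, ...} (size 4)  {sr, sr^3, ...} (size 4)
  chi_1 (triv)               1             1               1                    1                    1                    1                        1                       
  chi_2 (sign: r->1, s->-1)  1             1               1                    1                    1                    -1                       -1                      
  chi_3 (r->-1, s->1)        1             1               -1                   1                    -1                   1                        -1                      
  chi_4 (r->-1, s->-1)       1             1               -1                   1                    -1                   -1                       1                       
  chi_5 (2d, j=1)            2             -2              sqrt(2)              0                    -sqrt(2)             0                        0                       
  chi_6 (2d, j=2)            2             2               0                    -2                   0                    0                        0                       
  chi_7 (2d, j=3)            2             -2              -sqrt(2)             0                    sqrt(2)              0                        0                       

Spot check: chi_2 (sign: r->1, s->-1) on {s, sr^2, ...} = -1.

Justification: D_8 has order 2*8 = 16 with 7 conjugacy classes, hence 7 irreducibles. Sum of squared dims 1 + 1 + 1 + 1 + 4 + 4 + 4 = 16 = |G|. Linear characters come from the abelianisation; the 2-dimensional irreps have character r^k -> 2*cos(2*pi*j*k/8), reflections -> 0.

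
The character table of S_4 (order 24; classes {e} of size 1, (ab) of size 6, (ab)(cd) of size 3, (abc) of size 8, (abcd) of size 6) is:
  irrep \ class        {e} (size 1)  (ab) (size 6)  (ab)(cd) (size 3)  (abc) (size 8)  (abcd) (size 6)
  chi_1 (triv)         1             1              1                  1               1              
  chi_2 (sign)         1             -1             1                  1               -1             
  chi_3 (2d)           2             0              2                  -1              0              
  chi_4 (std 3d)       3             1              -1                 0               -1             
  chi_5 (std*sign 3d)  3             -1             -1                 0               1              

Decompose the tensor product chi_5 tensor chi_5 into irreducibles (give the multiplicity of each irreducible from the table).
chi_5 tensor chi_5 = chi_1 + chi_3 + chi_4 + chi_5 (all other irreducibles have multiplicity 0).

Solution. The character of a tensor product is the pointwise product (chi_5 * chi_5)(C) = chi_5(C) * chi_5(C):
  {e}: (3)*(3), (ab): (-1)*(-1), (ab)(cd): (-1)*(-1), (abc): (0)*(0), (abcd): (1)*(1)
so (chi_5 * chi_5) takes values
  {e} -> 9, (ab) -> 1, (ab)(cd) -> 1, (abc) -> 0, (abcd) -> 1.
Now take the inner product of this character with each irreducible chi from the table, <chi_5*chi_5, chi> = (1/24) sum_C |C| (chi_5*chi_5)(C) conj(chi(C)):
  <chi_5*chi_5, chi_1> = (1/24)[1*(9)*conj(1) + 6*(1)*conj(1) + 3*(1)*conj(1) + 8*(0)*conj(1) + 6*(1)*conj(1)]
      = (1/24)[(9) + (6) + (3) + (0) + (6)] = 24/24 = 1
  <chi_5*chi_5, chi_2> = (1/24)[1*(9)*conj(1) + 6*(1)*conj(-1) + 3*(1)*conj(1) + 8*(0)*conj(1) + 6*(1)*conj(-1)]
      = (1/24)[(9) + (-6) + (3) + (0) + (-6)] = 0/24 = 0
  <chi_5*chi_5, chi_3> = (1/24)[1*(9)*conj(2) + 6*(1)*conj(0) + 3*(1)*conj(2) + 8*(0)*conj(-1) + 6*(1)*conj(0)]
      = (1/24)[(18) + (0) + (6) + (0) + (0)] = 24/24 = 1
  <chi_5*chi_5, chi_4> = (1/24)[1*(9)*conj(3) + 6*(1)*conj(1) + 3*(1)*conj(-1) + 8*(0)*conj(0) + 6*(1)*conj(-1)]
      = (1/24)[(27) + (6) + (-3) + (0) + (-6)] = 24/24 = 1
  <chi_5*chi_5, chi_5> = (1/24)[1*(9)*conj(3) + 6*(1)*conj(-1) + 3*(1)*conj(-1) + 8*(0)*conj(0) + 6*(1)*conj(1)]
      = (1/24)[(27) + (-6) + (-3) + (0) + (6)] = 24/24 = 1
Hence the multiplicities are chi_1: 1, chi_3: 1, chi_4: 1, chi_5: 1. Dimension check: dim(chi_5)*dim(chi_5) = 3*3 = 9 and sum (mult * dim) = 1*1 + 1*2 + 1*3 + 1*3 = 9.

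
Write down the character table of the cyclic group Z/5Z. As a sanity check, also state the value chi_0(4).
Character table of Z/5Z (irreps indexed chi_0,...,chi_4 with chi_k(m) = zeta_5^(k*m), zeta_5 = exp(2*pi*i/5)):
  irrep \ class  {0} (size 1)  {1} (size 1)    {2} (size 1)    {3} (size 1)    {4} (size 1)  
  chi_0          1             1               1               1               1             
  chi_1          1             exp(2*I*pi/5)   exp(4*I*pi/5)   exp(-4*I*pi/5)  exp(-2*I*pi/5)
  chi_2          1             exp(4*I*pi/5)   exp(-2*I*pi/5)  exp(2*I*pi/5)   exp(-4*I*pi/5)
  chi_3          1             exp(-4*I*pi/5)  exp(2*I*pi/5)   exp(-2*I*pi/5)  exp(4*I*pi/5) 
  chi_4          1             exp(-2*I*pi/5)  exp(-4*I*pi/5)  exp(4*I*pi/5)   exp(2*I*pi/5) 

Spot check: chi_0(4) = zeta_5^(0*4) = zeta_5^0 = 1.

Derivation: Z/5Z is abelian, so all 5 irreducible complex representations are 1-dimensional. They are given by chi_k(m) = zeta_5^(k*m) for k = 0,...,4. Row orthogonality: sum_m chi_k(m) conj(chi_l(m)) = 5 * [k = l].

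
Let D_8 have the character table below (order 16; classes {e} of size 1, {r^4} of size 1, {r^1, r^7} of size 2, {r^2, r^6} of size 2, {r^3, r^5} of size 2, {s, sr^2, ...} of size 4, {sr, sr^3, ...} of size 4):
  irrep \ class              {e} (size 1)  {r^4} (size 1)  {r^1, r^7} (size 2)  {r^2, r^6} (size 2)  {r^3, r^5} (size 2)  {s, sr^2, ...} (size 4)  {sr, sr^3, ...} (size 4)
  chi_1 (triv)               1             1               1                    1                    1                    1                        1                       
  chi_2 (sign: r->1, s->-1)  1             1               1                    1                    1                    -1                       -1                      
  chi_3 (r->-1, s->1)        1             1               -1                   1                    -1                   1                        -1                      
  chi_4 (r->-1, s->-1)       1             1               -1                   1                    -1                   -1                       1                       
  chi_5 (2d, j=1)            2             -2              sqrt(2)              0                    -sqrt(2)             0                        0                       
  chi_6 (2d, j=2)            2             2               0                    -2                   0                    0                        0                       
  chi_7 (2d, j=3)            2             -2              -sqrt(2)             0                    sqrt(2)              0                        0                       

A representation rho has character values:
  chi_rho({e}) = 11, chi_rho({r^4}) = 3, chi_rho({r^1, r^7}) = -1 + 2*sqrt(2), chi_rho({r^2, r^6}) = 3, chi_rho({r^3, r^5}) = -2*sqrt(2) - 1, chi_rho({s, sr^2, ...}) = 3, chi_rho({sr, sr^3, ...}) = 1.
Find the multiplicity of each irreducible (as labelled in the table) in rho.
Multiplicities: chi_1: 2, chi_2: 0, chi_3: 2, chi_4: 1, chi_5: 2, chi_6: 1, chi_7: 0.

Details: Use <chi_rho, chi> = (1/|G|) sum_C |C| * chi_rho(C) * conj(chi(C)) with |G| = 16 for each irreducible chi in the table:
  <chi_rho, chi_1> = (1/16)[1*(11)*conj(1) + 1*(3)*conj(1) + 2*(-1 + 2*sqrt(2))*conj(1) + 2*(3)*conj(1) + 2*(-2*sqrt(2) - 1)*conj(1) + 4*(3)*conj(1) + 4*(1)*conj(1)]
      = (1/16)[(11) + (3) + (-2 + 4*sqrt(2)) + (6) + (-4*sqrt(2) - 2) + (12) + (4)] = 32/16 = 2
  <chi_rho, chi_2> = (1/16)[1*(11)*conj(1) + 1*(3)*conj(1) + 2*(-1 + 2*sqrt(2))*conj(1) + 2*(3)*conj(1) + 2*(-2*sqrt(2) - 1)*conj(1) + 4*(3)*conj(-1) + 4*(1)*conj(-1)]
      = (1/16)[(11) + (3) + (-2 + 4*sqrt(2)) + (6) + (-4*sqrt(2) - 2) + (-12) + (-4)] = 0/16 = 0
  <chi_rho, chi_3> = (1/16)[1*(11)*conj(1) + 1*(3)*conj(1) + 2*(-1 + 2*sqrt(2))*conj(-1) + 2*(3)*conj(1) + 2*(-2*sqrt(2) - 1)*conj(-1) + 4*(3)*conj(1) + 4*(1)*conj(-1)]
      = (1/16)[(11) + (3) + (2 - 4*sqrt(2)) + (6) + (2 + 4*sqrt(2)) + (12) + (-4)] = 32/16 = 2
  <chi_rho, chi_4> = (1/16)[1*(11)*conj(1) + 1*(3)*conj(1) + 2*(-1 + 2*sqrt(2))*conj(-1) + 2*(3)*conj(1) + 2*(-2*sqrt(2) - 1)*conj(-1) + 4*(3)*conj(-1) + 4*(1)*conj(1)]
      = (1/16)[(11) + (3) + (2 - 4*sqrt(2)) + (6) + (2 + 4*sqrt(2)) + (-12) + (4)] = 16/16 = 1
  <chi_rho, chi_5> = (1/16)[1*(11)*conj(2) + 1*(3)*conj(-2) + 2*(-1 + 2*sqrt(2))*conj(sqrt(2)) + 2*(3)*conj(0) + 2*(-2*sqrt(2) - 1)*conj(-sqrt(2)) + 4*(3)*conj(0) + 4*(1)*conj(0)]
      = (1/16)[(22) + (-6) + (8 - 2*sqrt(2)) + (0) + (2*sqrt(2) + 8) + (0) + (0)] = 32/16 = 2
  <chi_rho, chi_6> = (1/16)[1*(11)*conj(2) + 1*(3)*conj(2) + 2*(-1 + 2*sqrt(2))*conj(0) + 2*(3)*conj(-2) + 2*(-2*sqrt(2) - 1)*conj(0) + 4*(3)*conj(0) + 4*(1)*conj(0)]
      = (1/16)[(22) + (6) + (0) + (-12) + (0) + (0) + (0)] = 16/16 = 1
  <chi_rho, chi_7> = (1/16)[1*(11)*conj(2) + 1*(3)*conj(-2) + 2*(-1 + 2*sqrt(2))*conj(-sqrt(2)) + 2*(3)*conj(0) + 2*(-2*sqrt(2) - 1)*conj(sqrt(2)) + 4*(3)*conj(0) + 4*(1)*conj(0)]
      = (1/16)[(22) + (-6) + (-8 + 2*sqrt(2)) + (0) + (-8 - 2*sqrt(2)) + (0) + (0)] = 0/16 = 0
Dimension check: dim(rho) = sum (mult * dim) = 2*1 + 0*1 + 2*1 + 1*1 + 2*2 + 1*2 + 0*2 = 11 = chi_rho(e) = 11.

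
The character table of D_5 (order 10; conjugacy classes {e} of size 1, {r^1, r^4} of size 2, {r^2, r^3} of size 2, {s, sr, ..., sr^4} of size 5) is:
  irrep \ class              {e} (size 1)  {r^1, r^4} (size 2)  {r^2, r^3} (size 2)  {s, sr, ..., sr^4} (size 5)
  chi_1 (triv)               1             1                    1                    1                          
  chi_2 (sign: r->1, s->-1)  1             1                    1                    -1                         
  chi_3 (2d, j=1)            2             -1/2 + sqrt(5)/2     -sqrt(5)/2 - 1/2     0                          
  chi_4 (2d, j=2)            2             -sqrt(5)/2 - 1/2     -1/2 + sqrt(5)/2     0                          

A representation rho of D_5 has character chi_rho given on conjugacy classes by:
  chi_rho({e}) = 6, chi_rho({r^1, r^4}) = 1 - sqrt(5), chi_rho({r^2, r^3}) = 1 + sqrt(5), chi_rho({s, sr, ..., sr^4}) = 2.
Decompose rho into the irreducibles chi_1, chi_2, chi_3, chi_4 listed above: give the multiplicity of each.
Multiplicities: chi_1: 2, chi_2: 0, chi_3: 0, chi_4: 2.

Proof sketch: Use <chi_rho, chi> = (1/|G|) sum_C |C| * chi_rho(C) * conj(chi(C)) with |G| = 10 for each irreducible chi in the table:
  <chi_rho, chi_1> = (1/10)[1*(6)*conj(1) + 2*(1 - sqrt(5))*conj(1) + 2*(1 + sqrt(5))*conj(1) + 5*(2)*conj(1)]
      = (1/10)[(6) + (2 - 2*sqrt(5)) + (2 + 2*sqrt(5)) + (10)] = 20/10 = 2
  <chi_rho, chi_2> = (1/10)[1*(6)*conj(1) + 2*(1 - sqrt(5))*conj(1) + 2*(1 + sqrt(5))*conj(1) + 5*(2)*conj(-1)]
      = (1/10)[(6) + (2 - 2*sqrt(5)) + (2 + 2*sqrt(5)) + (-10)] = 0/10 = 0
  <chi_rho, chi_3> = (1/10)[1*(6)*conj(2) + 2*(1 - sqrt(5))*conj(-1/2 + sqrt(5)/2) + 2*(1 + sqrt(5))*conj(-sqrt(5)/2 - 1/2) + 5*(2)*conj(0)]
      = (1/10)[(12) + (-6 + 2*sqrt(5)) + (-6 - 2*sqrt(5)) + (0)] = 0/10 = 0
  <chi_rho, chi_4> = (1/10)[1*(6)*conj(2) + 2*(1 - sqrt(5))*conj(-sqrt(5)/2 - 1/2) + 2*(1 + sqrt(5))*conj(-1/2 + sqrt(5)/2) + 5*(2)*conj(0)]
      = (1/10)[(12) + (4) + (4) + (0)] = 20/10 = 2
Dimension check: dim(rho) = sum (mult * dim) = 2*1 + 0*1 + 0*2 + 2*2 = 6 = chi_rho(e) = 6.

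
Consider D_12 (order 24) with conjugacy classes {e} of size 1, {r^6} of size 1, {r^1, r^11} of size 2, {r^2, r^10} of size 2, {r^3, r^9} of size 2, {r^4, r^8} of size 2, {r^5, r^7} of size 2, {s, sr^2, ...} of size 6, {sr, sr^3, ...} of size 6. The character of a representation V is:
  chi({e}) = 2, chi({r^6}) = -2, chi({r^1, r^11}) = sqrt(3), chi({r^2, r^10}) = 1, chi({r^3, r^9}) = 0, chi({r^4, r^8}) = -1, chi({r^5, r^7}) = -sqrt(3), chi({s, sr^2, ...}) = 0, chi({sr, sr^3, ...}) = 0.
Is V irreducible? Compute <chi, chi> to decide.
Irreducible: <chi, chi> = 1.

Derivation: <chi, chi> = (1/|G|) sum_C |C| * |chi(C)|^2 = (1/24)[1*|2|^2 + 1*|-2|^2 + 2*|sqrt(3)|^2 + 2*|1|^2 + 2*|0|^2 + 2*|-1|^2 + 2*|-sqrt(3)|^2 + 6*|0|^2 + 6*|0|^2]
  = (1/24)[(4) + (4) + (6) + (2) + (0) + (2) + (6) + (0) + (0)] = 24/24 = 1.
A character is irreducible iff <chi, chi> = 1, so this representation is irreducible.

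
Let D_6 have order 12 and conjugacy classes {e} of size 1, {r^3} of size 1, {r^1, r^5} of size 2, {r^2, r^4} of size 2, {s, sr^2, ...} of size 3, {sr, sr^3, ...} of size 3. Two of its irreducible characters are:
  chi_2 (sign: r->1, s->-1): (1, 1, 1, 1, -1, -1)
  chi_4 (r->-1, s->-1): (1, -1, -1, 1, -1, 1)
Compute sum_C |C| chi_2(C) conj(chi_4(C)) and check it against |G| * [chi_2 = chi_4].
Sum = 0; so <chi_2, chi_4> = 0 (distinct irreducibles are orthogonal).

Proof sketch: Compute term by term over conjugacy classes (|C| * chi_2(C) * conj(chi_4(C))):
  1*(1)*conj(1) + 1*(1)*conj(-1) + 2*(1)*conj(-1) + 2*(1)*conj(1) + 3*(-1)*conj(-1) + 3*(-1)*conj(1)
  = (1) + (-1) + (-2) + (2) + (3) + (-3)
  = 0.
Dividing by |G| = 12 gives 0/12 = 0, matching the row-orthogonality relation <chi_2, chi_4> = [chi_2 = chi_4].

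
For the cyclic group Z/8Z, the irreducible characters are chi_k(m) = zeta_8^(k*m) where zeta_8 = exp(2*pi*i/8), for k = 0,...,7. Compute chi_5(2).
chi_5(2) = zeta_8^10 = I

chi_5(2) = zeta_8^(5*2) = zeta_8^10. Since zeta_8^8 = 1, this equals zeta_8^2 = exp(2*pi*i*2/8) = I.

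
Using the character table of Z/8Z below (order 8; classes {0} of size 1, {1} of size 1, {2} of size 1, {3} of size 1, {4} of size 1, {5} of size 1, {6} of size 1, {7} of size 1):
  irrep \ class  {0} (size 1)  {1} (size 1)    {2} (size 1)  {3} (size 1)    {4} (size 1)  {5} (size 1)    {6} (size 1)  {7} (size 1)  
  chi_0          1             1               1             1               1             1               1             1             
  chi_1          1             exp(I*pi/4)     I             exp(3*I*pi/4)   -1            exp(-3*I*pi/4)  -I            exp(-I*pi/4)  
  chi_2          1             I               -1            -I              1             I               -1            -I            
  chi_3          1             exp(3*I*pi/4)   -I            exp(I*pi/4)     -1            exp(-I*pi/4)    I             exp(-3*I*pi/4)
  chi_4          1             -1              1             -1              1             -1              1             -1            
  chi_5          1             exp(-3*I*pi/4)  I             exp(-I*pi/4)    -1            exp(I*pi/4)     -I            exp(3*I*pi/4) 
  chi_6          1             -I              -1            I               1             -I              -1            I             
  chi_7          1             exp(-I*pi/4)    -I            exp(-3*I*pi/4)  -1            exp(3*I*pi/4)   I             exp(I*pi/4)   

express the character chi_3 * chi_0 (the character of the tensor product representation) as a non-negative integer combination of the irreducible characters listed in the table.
chi_3 tensor chi_0 = chi_3 (all other irreducibles have multiplicity 0).

Working: The character of a tensor product is the pointwise product (chi_3 * chi_0)(C) = chi_3(C) * chi_0(C):
  {0}: (1)*(1), {1}: (exp(3*I*pi/4))*(1), {2}: (-I)*(1), {3}: (exp(I*pi/4))*(1), {4}: (-1)*(1), {5}: (exp(-I*pi/4))*(1), {6}: (I)*(1), {7}: (exp(-3*I*pi/4))*(1)
so (chi_3 * chi_0) takes values
  {0} -> 1, {1} -> exp(3*I*pi/4), {2} -> -I, {3} -> exp(I*pi/4), {4} -> -1, {5} -> exp(-I*pi/4), {6} -> I, {7} -> exp(-3*I*pi/4).
Now take the inner product of this character with each irreducible chi from the table, <chi_3*chi_0, chi> = (1/8) sum_C |C| (chi_3*chi_0)(C) conj(chi(C)):
  <chi_3*chi_0, chi_0> = (1/8)[1*(1)*conj(1) + 1*(exp(3*I*pi/4))*conj(1) + 1*(-I)*conj(1) + 1*(exp(I*pi/4))*conj(1) + 1*(-1)*conj(1) + 1*(exp(-I*pi/4))*conj(1) + 1*(I)*conj(1) + 1*(exp(-3*I*pi/4))*conj(1)]
      = (1/8)[(1) + (exp(3*I*pi/4)) + (-I) + (exp(I*pi/4)) + (-1) + (exp(-I*pi/4)) + (I) + (exp(-3*I*pi/4))] = 0/8 = 0
  <chi_3*chi_0, chi_1> = (1/8)[1*(1)*conj(1) + 1*(exp(3*I*pi/4))*conj(exp(I*pi/4)) + 1*(-I)*conj(I) + 1*(exp(I*pi/4))*conj(exp(3*I*pi/4)) + 1*(-1)*conj(-1) + 1*(exp(-I*pi/4))*conj(exp(-3*I*pi/4)) + 1*(I)*conj(-I) + 1*(exp(-3*I*pi/4))*conj(exp(-I*pi/4))]
      = (1/8)[(1) + (I) + (-1) + (-I) + (1) + (I) + (-1) + (-I)] = 0/8 = 0
  <chi_3*chi_0, chi_2> = (1/8)[1*(1)*conj(1) + 1*(exp(3*I*pi/4))*conj(I) + 1*(-I)*conj(-1) + 1*(exp(I*pi/4))*conj(-I) + 1*(-1)*conj(1) + 1*(exp(-I*pi/4))*conj(I) + 1*(I)*conj(-1) + 1*(exp(-3*I*pi/4))*conj(-I)]
      = (1/8)[(1) + (-exp(-3*I*pi/4)) + (I) + (exp(3*I*pi/4)) + (-1) + (-exp(I*pi/4)) + (-I) + (exp(-I*pi/4))] = 0/8 = 0
  <chi_3*chi_0, chi_3> = (1/8)[1*(1)*conj(1) + 1*(exp(3*I*pi/4))*conj(exp(3*I*pi/4)) + 1*(-I)*conj(-I) + 1*(exp(I*pi/4))*conj(exp(I*pi/4)) + 1*(-1)*conj(-1) + 1*(exp(-I*pi/4))*conj(exp(-I*pi/4)) + 1*(I)*conj(I) + 1*(exp(-3*I*pi/4))*conj(exp(-3*I*pi/4))]
      = (1/8)[(1) + (1) + (1) + (1) + (1) + (1) + (1) + (1)] = 8/8 = 1
  <chi_3*chi_0, chi_4> = (1/8)[1*(1)*conj(1) + 1*(exp(3*I*pi/4))*conj(-1) + 1*(-I)*conj(1) + 1*(exp(I*pi/4))*conj(-1) + 1*(-1)*conj(1) + 1*(exp(-I*pi/4))*conj(-1) + 1*(I)*conj(1) + 1*(exp(-3*I*pi/4))*conj(-1)]
      = (1/8)[(1) + (-exp(3*I*pi/4)) + (-I) + (-exp(I*pi/4)) + (-1) + (-exp(-I*pi/4)) + (I) + (-exp(-3*I*pi/4))] = 0/8 = 0
  <chi_3*chi_0, chi_5> = (1/8)[1*(1)*conj(1) + 1*(exp(3*I*pi/4))*conj(exp(-3*I*pi/4)) + 1*(-I)*conj(I) + 1*(exp(I*pi/4))*conj(exp(-I*pi/4)) + 1*(-1)*conj(-1) + 1*(exp(-I*pi/4))*conj(exp(I*pi/4)) + 1*(I)*conj(-I) + 1*(exp(-3*I*pi/4))*conj(exp(3*I*pi/4))]
      = (1/8)[(1) + (-I) + (-1) + (I) + (1) + (-I) + (-1) + (I)] = 0/8 = 0
  <chi_3*chi_0, chi_6> = (1/8)[1*(1)*conj(1) + 1*(exp(3*I*pi/4))*conj(-I) + 1*(-I)*conj(-1) + 1*(exp(I*pi/4))*conj(I) + 1*(-1)*conj(1) + 1*(exp(-I*pi/4))*conj(-I) + 1*(I)*conj(-1) + 1*(exp(-3*I*pi/4))*conj(I)]
      = (1/8)[(1) + (exp(-3*I*pi/4)) + (I) + (-exp(3*I*pi/4)) + (-1) + (exp(I*pi/4)) + (-I) + (-exp(-I*pi/4))] = 0/8 = 0
  <chi_3*chi_0, chi_7> = (1/8)[1*(1)*conj(1) + 1*(exp(3*I*pi/4))*conj(exp(-I*pi/4)) + 1*(-I)*conj(-I) + 1*(exp(I*pi/4))*conj(exp(-3*I*pi/4)) + 1*(-1)*conj(-1) + 1*(exp(-I*pi/4))*conj(exp(3*I*pi/4)) + 1*(I)*conj(I) + 1*(exp(-3*I*pi/4))*conj(exp(I*pi/4))]
      = (1/8)[(1) + (-1) + (1) + (-1) + (1) + (-1) + (1) + (-1)] = 0/8 = 0
(Exp terms are combined using exp(i*s)*conj(exp(i*t)) = exp(i*(s-t)), and sums of them are collapsed using the identity that for every m > 1 the m distinct m-th roots of unity sum to 0, e.g. 1 + exp(2*I*pi/3) + exp(-2*I*pi/3) = 0.)
Hence the multiplicities are chi_3: 1. Dimension check: dim(chi_3)*dim(chi_0) = 1*1 = 1 and sum (mult * dim) = 1*1 = 1.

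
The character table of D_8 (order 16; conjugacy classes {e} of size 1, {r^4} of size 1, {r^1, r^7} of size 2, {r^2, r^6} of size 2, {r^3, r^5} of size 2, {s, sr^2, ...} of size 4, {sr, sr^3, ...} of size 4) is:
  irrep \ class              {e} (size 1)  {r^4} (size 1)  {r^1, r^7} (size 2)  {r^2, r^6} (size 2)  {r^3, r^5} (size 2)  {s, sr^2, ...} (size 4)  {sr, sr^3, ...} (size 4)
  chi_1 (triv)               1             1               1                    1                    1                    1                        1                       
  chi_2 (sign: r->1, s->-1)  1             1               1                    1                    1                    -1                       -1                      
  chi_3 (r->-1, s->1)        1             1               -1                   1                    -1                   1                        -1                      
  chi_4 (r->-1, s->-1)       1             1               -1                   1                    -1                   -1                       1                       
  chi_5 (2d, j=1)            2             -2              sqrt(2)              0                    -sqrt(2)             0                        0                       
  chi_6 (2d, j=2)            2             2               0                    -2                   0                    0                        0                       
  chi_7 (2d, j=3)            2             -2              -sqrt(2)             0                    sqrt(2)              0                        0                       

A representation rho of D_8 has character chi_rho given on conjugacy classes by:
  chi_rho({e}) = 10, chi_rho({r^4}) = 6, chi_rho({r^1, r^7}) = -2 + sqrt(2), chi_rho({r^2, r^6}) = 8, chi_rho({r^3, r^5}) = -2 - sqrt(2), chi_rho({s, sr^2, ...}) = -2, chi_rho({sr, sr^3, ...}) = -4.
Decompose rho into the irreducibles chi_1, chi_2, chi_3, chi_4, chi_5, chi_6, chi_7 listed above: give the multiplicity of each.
Multiplicities: chi_1: 0, chi_2: 3, chi_3: 3, chi_4: 2, chi_5: 1, chi_6: 0, chi_7: 0.

Why: Use <chi_rho, chi> = (1/|G|) sum_C |C| * chi_rho(C) * conj(chi(C)) with |G| = 16 for each irreducible chi in the table:
  <chi_rho, chi_1> = (1/16)[1*(10)*conj(1) + 1*(6)*conj(1) + 2*(-2 + sqrt(2))*conj(1) + 2*(8)*conj(1) + 2*(-2 - sqrt(2))*conj(1) + 4*(-2)*conj(1) + 4*(-4)*conj(1)]
      = (1/16)[(10) + (6) + (-4 + 2*sqrt(2)) + (16) + (-4 - 2*sqrt(2)) + (-8) + (-16)] = 0/16 = 0
  <chi_rho, chi_2> = (1/16)[1*(10)*conj(1) + 1*(6)*conj(1) + 2*(-2 + sqrt(2))*conj(1) + 2*(8)*conj(1) + 2*(-2 - sqrt(2))*conj(1) + 4*(-2)*conj(-1) + 4*(-4)*conj(-1)]
      = (1/16)[(10) + (6) + (-4 + 2*sqrt(2)) + (16) + (-4 - 2*sqrt(2)) + (8) + (16)] = 48/16 = 3
  <chi_rho, chi_3> = (1/16)[1*(10)*conj(1) + 1*(6)*conj(1) + 2*(-2 + sqrt(2))*conj(-1) + 2*(8)*conj(1) + 2*(-2 - sqrt(2))*conj(-1) + 4*(-2)*conj(1) + 4*(-4)*conj(-1)]
      = (1/16)[(10) + (6) + (4 - 2*sqrt(2)) + (16) + (2*sqrt(2) + 4) + (-8) + (16)] = 48/16 = 3
  <chi_rho, chi_4> = (1/16)[1*(10)*conj(1) + 1*(6)*conj(1) + 2*(-2 + sqrt(2))*conj(-1) + 2*(8)*conj(1) + 2*(-2 - sqrt(2))*conj(-1) + 4*(-2)*conj(-1) + 4*(-4)*conj(1)]
      = (1/16)[(10) + (6) + (4 - 2*sqrt(2)) + (16) + (2*sqrt(2) + 4) + (8) + (-16)] = 32/16 = 2
  <chi_rho, chi_5> = (1/16)[1*(10)*conj(2) + 1*(6)*conj(-2) + 2*(-2 + sqrt(2))*conj(sqrt(2)) + 2*(8)*conj(0) + 2*(-2 - sqrt(2))*conj(-sqrt(2)) + 4*(-2)*conj(0) + 4*(-4)*conj(0)]
      = (1/16)[(20) + (-12) + (4 - 4*sqrt(2)) + (0) + (4 + 4*sqrt(2)) + (0) + (0)] = 16/16 = 1
  <chi_rho, chi_6> = (1/16)[1*(10)*conj(2) + 1*(6)*conj(2) + 2*(-2 + sqrt(2))*conj(0) + 2*(8)*conj(-2) + 2*(-2 - sqrt(2))*conj(0) + 4*(-2)*conj(0) + 4*(-4)*conj(0)]
      = (1/16)[(20) + (12) + (0) + (-32) + (0) + (0) + (0)] = 0/16 = 0
  <chi_rho, chi_7> = (1/16)[1*(10)*conj(2) + 1*(6)*conj(-2) + 2*(-2 + sqrt(2))*conj(-sqrt(2)) + 2*(8)*conj(0) + 2*(-2 - sqrt(2))*conj(sqrt(2)) + 4*(-2)*conj(0) + 4*(-4)*conj(0)]
      = (1/16)[(20) + (-12) + (-4 + 4*sqrt(2)) + (0) + (-4*sqrt(2) - 4) + (0) + (0)] = 0/16 = 0
Dimension check: dim(rho) = sum (mult * dim) = 0*1 + 3*1 + 3*1 + 2*1 + 1*2 + 0*2 + 0*2 = 10 = chi_rho(e) = 10.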